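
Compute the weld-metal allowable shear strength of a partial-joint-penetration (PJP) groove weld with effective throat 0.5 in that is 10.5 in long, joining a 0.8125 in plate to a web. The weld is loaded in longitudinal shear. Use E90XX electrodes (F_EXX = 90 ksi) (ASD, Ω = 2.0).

Effective throat (given) t_e = 0.5 in.
A_we = 0.5 × 10.5 = 5.25 in².
F_nw = 0.6 F_EXX = 54 ksi.
R_n/Ω = (54 × 5.25) / 2.0 = 141.8 kips.

R_n/Ω ≈ 142 kips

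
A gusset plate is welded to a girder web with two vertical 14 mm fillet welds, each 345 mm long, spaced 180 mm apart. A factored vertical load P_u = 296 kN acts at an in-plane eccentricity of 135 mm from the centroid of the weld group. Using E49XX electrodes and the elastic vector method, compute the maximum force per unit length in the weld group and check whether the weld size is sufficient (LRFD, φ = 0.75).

E49XX → F_EXX = 490 MPa.
Total weld length L_w = 690 mm. Treat welds as unit-width lines.
Polar moment about centroid: J = 2[d³/12 + d(b/2)²] = 2[345³/12 + 345×90²] = 12430000 mm³.
Direct shear f_v = P/L_w = 296×10³ / 690 = 429 N/mm (vertical).
Torsion M = P·e = 296×10³ × 135 = 39960000 N·mm.
Critical point at (x, y) = (90, 172.5) from centroid. f_tx = M·y/J = 554.4 N/mm; f_ty = M·x/J = 289.3 N/mm.
Resultant f_max = √[f_tx² + (f_v + f_ty)²] = √[554.4² + (429 + 289.3)²] = 907.3 N/mm.
Capacity per unit length: φr_n = 0.75 × 0.6 × 490 × (0.707 × 14) = 2183 N/mm.
907.3 ≤ 2183 → adequate.

f_max ≈ 907 N/mm; adequate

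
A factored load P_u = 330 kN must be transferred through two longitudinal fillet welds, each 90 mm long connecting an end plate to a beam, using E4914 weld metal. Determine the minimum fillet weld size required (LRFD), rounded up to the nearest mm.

w = 12 mm

E49XX → F_EXX = 490 MPa.
Total weld length L = 180 mm.
Required throat t_e = P_u / (φ × 0.6 F_EXX × L) = 330 / (0.75 × 0.6 × 490 × 180 × 10⁻³) = 8.314 mm.
Required leg w = t_e / 0.707 = 11.76 mm → use 12 mm.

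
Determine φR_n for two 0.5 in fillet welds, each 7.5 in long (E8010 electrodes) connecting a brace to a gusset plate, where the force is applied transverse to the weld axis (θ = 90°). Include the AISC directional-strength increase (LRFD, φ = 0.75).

φR_n ≈ 286 kip

E80XX → F_EXX = 80 ksi.
t_e = 0.707 × 0.5 = 0.3535 in; A_we = 0.3535 × 15 = 5.302 in².
Directional factor: 1.0 + 0.5 sin^1.5(90°) = 1.5.
F_nw = 0.6 × 80 × 1.5 = 72 ksi.
φR_n = 0.75 × 72 × 5.302 = 286.3 kip.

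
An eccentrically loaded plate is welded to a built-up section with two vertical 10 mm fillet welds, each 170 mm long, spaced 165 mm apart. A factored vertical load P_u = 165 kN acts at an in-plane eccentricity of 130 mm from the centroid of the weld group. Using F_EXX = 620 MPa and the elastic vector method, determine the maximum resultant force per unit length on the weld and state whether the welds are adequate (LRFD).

Total weld length L_w = 340 mm. Treat welds as unit-width lines.
Polar moment about centroid: J = 2[d³/12 + d(b/2)²] = 2[170³/12 + 170×82.5²] = 3133000 mm³.
Direct shear f_v = P/L_w = 165×10³ / 340 = 485.3 N/mm (vertical).
Torsion M = P·e = 165×10³ × 130 = 21450000 N·mm.
Critical point at (x, y) = (82.5, 85) from centroid. f_tx = M·y/J = 582 N/mm; f_ty = M·x/J = 564.8 N/mm.
Resultant f_max = √[f_tx² + (f_v + f_ty)²] = √[582² + (485.3 + 564.8)²] = 1201 N/mm.
Capacity per unit length: φr_n = 0.75 × 0.6 × 620 × (0.707 × 10) = 1973 N/mm.
1201 ≤ 1973 → adequate.

f_max ≈ 1200 N/mm; adequate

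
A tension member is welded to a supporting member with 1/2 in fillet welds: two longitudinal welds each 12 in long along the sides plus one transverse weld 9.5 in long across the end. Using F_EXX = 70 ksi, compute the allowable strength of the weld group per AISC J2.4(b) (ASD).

R_n/Ω ≈ 257 kip

t_e = 0.707 × 0.5 = 0.3535 in.
R_nwl = 0.6 × 70 × 0.3535 × 24 = 356.3 kip (longitudinal, 2 welds).
R_nwt = 0.6 × 70 × 0.3535 × 9.5 = 141 kip (transverse, base value).
(i) R_nwl + R_nwt = 497.4 kip; (ii) 0.85 R_nwl + 1.5 R_nwt = 514.4 kip.
R_n = max = 514.4 kip [governs: (ii)]; R_n/Ω = 257.2 kip.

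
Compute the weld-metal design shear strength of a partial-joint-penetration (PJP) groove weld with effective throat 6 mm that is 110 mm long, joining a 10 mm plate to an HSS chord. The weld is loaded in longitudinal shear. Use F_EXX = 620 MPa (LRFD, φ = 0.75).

Effective throat (given) t_e = 6 mm.
A_we = 6 × 110 = 660 mm².
F_nw = 0.6 F_EXX = 372 MPa.
φR_n = 0.75 × 372 × 660 × 10⁻³ = 184.1 kN.

φR_n ≈ 184 kN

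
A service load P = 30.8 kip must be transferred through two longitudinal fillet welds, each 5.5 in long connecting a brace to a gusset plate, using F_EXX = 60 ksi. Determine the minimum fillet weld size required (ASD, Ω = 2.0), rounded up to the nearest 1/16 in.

w = 1/4 in

Total weld length L = 11 in.
Required throat t_e = P × Ω / (0.6 F_EXX × L) = 30.8 × 2.0 / (0.6 × 60 × 11) = 0.1556 in.
Required leg w = t_e / 0.707 = 0.22 in → use 1/4 in.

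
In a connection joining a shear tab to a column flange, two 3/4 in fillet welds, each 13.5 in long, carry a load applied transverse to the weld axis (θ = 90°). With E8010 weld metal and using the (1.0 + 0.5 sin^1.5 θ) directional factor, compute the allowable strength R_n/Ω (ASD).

R_n/Ω ≈ 515 kips

E80XX → F_EXX = 80 ksi.
t_e = 0.707 × 0.75 = 0.5302 in; A_we = 0.5302 × 27 = 14.32 in².
Directional factor: 1.0 + 0.5 sin^1.5(90°) = 1.5.
F_nw = 0.6 × 80 × 1.5 = 72 ksi.
R_n/Ω = (72 × 14.32) / 2.0 = 515.4 kips.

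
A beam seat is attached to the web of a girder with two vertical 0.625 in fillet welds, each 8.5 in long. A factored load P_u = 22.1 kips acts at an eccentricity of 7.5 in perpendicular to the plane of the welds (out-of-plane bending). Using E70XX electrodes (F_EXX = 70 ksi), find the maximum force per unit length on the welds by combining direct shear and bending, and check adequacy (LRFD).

f_max ≈ 7 kip/in; adequate

L_w = 2 × 8.5 = 17 in; section modulus (unit throat) S = 2 × L²/6 = 24.08 in².
Direct shear f_v = P/L_w = 22.1/17 = 1.3 kip/in.
Moment M = P × e = 22.1 × 7.5 = 165.75 kip·in; bending f_b = M/S = 6.882 kip/in.
f_max = √(f_v² + f_b²) = √(1.3² + 6.882²) = 7.004 kip/in.
φr_n = 0.75 × 0.6 × 70 × (0.707 × 0.625) = 13.92 kip/in → adequate.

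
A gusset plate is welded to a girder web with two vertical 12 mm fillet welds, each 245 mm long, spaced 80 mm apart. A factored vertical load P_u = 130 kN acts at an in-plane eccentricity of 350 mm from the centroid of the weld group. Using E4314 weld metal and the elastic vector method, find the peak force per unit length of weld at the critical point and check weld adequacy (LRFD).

f_max ≈ 1910 N/mm; NOT adequate

E43XX → F_EXX = 430 MPa.
Total weld length L_w = 490 mm. Treat welds as unit-width lines.
Polar moment about centroid: J = 2[d³/12 + d(b/2)²] = 2[245³/12 + 245×40²] = 3235000 mm³.
Direct shear f_v = P/L_w = 130×10³ / 490 = 265.3 N/mm (vertical).
Torsion M = P·e = 130×10³ × 350 = 45500000 N·mm.
Critical point at (x, y) = (40, 122.5) from centroid. f_tx = M·y/J = 1723 N/mm; f_ty = M·x/J = 562.6 N/mm.
Resultant f_max = √[f_tx² + (f_v + f_ty)²] = √[1723² + (265.3 + 562.6)²] = 1912 N/mm.
Capacity per unit length: φr_n = 0.75 × 0.6 × 430 × (0.707 × 12) = 1642 N/mm.
1912 > 1642 → NOT adequate.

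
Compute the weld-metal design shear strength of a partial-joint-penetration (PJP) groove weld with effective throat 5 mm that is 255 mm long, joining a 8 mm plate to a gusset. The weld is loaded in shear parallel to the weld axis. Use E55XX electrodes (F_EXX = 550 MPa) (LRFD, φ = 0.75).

Effective throat (given) t_e = 5 mm.
A_we = 5 × 255 = 1275 mm².
F_nw = 0.6 F_EXX = 330 MPa.
φR_n = 0.75 × 330 × 1275 × 10⁻³ = 315.6 kN.

φR_n ≈ 316 kN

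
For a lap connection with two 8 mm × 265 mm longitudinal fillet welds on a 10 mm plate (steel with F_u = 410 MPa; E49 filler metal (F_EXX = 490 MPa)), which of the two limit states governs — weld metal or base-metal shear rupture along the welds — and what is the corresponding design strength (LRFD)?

t_e = 0.707 × 8 = 5.656 mm; L = 530 mm.
Weld metal: φR_n = 0.75 × 0.6 × 490 × 5.656 × 530 × 10⁻³ = 661 kN.
Base metal (shear rupture): φR_n = 0.75 × 0.6 × 410 × 10 × 530 × 10⁻³ = 977.8 kN.
Governing: weld metal.

φR_n ≈ 661 kN (weld metal governs)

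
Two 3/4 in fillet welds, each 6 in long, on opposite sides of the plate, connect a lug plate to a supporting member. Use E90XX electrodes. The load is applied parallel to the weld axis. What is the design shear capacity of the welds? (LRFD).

E90XX → F_EXX = 90 ksi.
Effective throat t_e = 0.707 × 0.75 = 0.5302 in.
Total length L = 12 in; A_we = 0.5302 × 12 = 6.363 in².
F_nw = 0.6 F_EXX = 0.6 × 90 = 54 ksi.
φR_n = 0.75 × 54 × 6.363 = 257.7 kips.

φR_n ≈ 258 kips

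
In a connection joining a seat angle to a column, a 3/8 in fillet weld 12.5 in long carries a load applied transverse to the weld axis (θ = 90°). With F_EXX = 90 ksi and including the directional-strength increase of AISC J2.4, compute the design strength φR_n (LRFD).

t_e = 0.707 × 0.375 = 0.2651 in; A_we = 0.2651 × 12.5 = 3.314 in².
Directional factor: 1.0 + 0.5 sin^1.5(90°) = 1.5.
F_nw = 0.6 × 90 × 1.5 = 81 ksi.
φR_n = 0.75 × 81 × 3.314 = 201.3 kip.

φR_n ≈ 201 kip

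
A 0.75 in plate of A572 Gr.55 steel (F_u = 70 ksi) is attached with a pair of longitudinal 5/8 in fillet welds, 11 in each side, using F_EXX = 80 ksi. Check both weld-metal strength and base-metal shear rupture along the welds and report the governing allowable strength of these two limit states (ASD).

t_e = 0.707 × 0.625 = 0.4419 in; L = 22 in.
Weld metal: R_n/Ω = (1/2.0) × 0.6 × 80 × 0.4419 × 22 = 233.3 kip.
Base metal (shear rupture): R_n/Ω = (1/2.0) × 0.6 × 70 × 0.75 × 22 = 346.5 kip.
Governing: weld metal.

R_n/Ω ≈ 233 kip (weld metal governs)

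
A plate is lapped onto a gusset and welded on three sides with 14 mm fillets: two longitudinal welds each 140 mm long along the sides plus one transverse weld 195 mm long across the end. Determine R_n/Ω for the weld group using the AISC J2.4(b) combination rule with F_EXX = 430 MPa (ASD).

R_n/Ω ≈ 677 kN

t_e = 0.707 × 14 = 9.898 mm.
R_nwl = 0.6 × 430 × 9.898 × 280 × 10⁻³ = 715 kN (longitudinal, 2 welds).
R_nwt = 0.6 × 430 × 9.898 × 195 × 10⁻³ = 498 kN (transverse, base value).
(i) R_nwl + R_nwt = 1213 kN; (ii) 0.85 R_nwl + 1.5 R_nwt = 1355 kN.
R_n = max = 1355 kN [governs: (ii)]; R_n/Ω = 677.4 kN.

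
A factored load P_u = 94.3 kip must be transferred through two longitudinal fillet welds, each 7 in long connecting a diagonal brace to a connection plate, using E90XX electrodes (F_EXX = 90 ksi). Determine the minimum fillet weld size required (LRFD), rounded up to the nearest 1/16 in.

w = 1/4 in

Total weld length L = 14 in.
Required throat t_e = P_u / (φ × 0.6 F_EXX × L) = 94.3 / (0.75 × 0.6 × 90 × 14) = 0.1663 in.
Required leg w = t_e / 0.707 = 0.2352 in → use 1/4 in.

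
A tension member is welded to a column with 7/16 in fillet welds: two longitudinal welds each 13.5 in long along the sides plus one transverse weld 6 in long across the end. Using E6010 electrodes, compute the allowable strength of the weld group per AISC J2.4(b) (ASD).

E60XX → F_EXX = 60 ksi.
t_e = 0.707 × 0.4375 = 0.3093 in.
R_nwl = 0.6 × 60 × 0.3093 × 27 = 300.7 kips (longitudinal, 2 welds).
R_nwt = 0.6 × 60 × 0.3093 × 6 = 66.81 kips (transverse, base value).
(i) R_nwl + R_nwt = 367.5 kips; (ii) 0.85 R_nwl + 1.5 R_nwt = 355.8 kips.
R_n = max = 367.5 kips [governs: (i)]; R_n/Ω = 183.7 kips.

R_n/Ω ≈ 184 kips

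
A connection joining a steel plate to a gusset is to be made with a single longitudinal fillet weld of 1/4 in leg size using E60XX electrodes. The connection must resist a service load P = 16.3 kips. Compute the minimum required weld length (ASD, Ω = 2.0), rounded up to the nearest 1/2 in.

E60XX → F_EXX = 60 ksi.
Throat t_e = 0.707 × 0.25 = 0.1767 in.
r_n/Ω = (0.6 × 60 × 0.1767) / 2.0 = 3.181 kip/in.
L_req = P / (r_n/Ω) = 16.3 / 3.181 = 5.123 in total.
Round up → use L = 5.5 in.

L = 5.5 in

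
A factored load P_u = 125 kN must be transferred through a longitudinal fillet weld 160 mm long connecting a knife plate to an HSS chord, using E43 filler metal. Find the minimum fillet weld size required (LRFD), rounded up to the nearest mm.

w = 6 mm

E43XX → F_EXX = 430 MPa.
Total weld length L = 160 mm.
Required throat t_e = P_u / (φ × 0.6 F_EXX × L) = 125 / (0.75 × 0.6 × 430 × 160 × 10⁻³) = 4.037 mm.
Required leg w = t_e / 0.707 = 5.711 mm → use 6 mm.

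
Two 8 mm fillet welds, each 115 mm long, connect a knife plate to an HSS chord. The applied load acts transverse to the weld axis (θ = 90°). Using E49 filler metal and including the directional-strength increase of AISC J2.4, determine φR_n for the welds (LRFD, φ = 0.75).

φR_n ≈ 430 kN

E49XX → F_EXX = 490 MPa.
t_e = 0.707 × 8 = 5.656 mm; A_we = 5.656 × 230 = 1301 mm².
Directional factor: 1.0 + 0.5 sin^1.5(90°) = 1.5.
F_nw = 0.6 × 490 × 1.5 = 441 MPa.
φR_n = 0.75 × 441 × 1301 × 10⁻³ = 430.3 kN.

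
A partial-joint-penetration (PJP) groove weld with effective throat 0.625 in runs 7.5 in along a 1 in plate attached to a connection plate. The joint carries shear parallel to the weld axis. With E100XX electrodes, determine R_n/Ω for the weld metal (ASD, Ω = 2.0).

R_n/Ω ≈ 141 kips

E100XX → F_EXX = 100 ksi.
Effective throat (given) t_e = 0.625 in.
A_we = 0.625 × 7.5 = 4.688 in².
F_nw = 0.6 F_EXX = 60 ksi.
R_n/Ω = (60 × 4.688) / 2.0 = 140.6 kips.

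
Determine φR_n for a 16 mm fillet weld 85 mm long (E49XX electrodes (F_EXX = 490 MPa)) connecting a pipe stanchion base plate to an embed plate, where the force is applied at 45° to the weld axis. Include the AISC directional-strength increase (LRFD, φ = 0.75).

t_e = 0.707 × 16 = 11.31 mm; A_we = 11.31 × 85 = 961.5 mm².
Directional factor: 1.0 + 0.5 sin^1.5(45°) = 1.297.
F_nw = 0.6 × 490 × 1.297 = 381.4 MPa.
φR_n = 0.75 × 381.4 × 961.5 × 10⁻³ = 275 kN.

φR_n ≈ 275 kN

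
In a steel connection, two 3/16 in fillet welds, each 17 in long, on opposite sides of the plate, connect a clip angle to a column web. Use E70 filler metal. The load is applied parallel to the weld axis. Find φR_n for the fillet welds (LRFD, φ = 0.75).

E70XX → F_EXX = 70 ksi.
Effective throat t_e = 0.707 × 0.1875 = 0.1326 in.
Total length L = 34 in; A_we = 0.1326 × 34 = 4.507 in².
F_nw = 0.6 F_EXX = 0.6 × 70 = 42 ksi.
φR_n = 0.75 × 42 × 4.507 = 142 kips.

φR_n ≈ 142 kips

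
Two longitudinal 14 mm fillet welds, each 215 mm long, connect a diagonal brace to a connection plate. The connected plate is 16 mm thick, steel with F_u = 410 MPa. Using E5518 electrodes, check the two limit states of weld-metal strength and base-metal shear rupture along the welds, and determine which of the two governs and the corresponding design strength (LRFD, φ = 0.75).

φR_n ≈ 1050 kN (weld metal governs)

E55XX → F_EXX = 550 MPa.
t_e = 0.707 × 14 = 9.898 mm; L = 430 mm.
Weld metal: φR_n = 0.75 × 0.6 × 550 × 9.898 × 430 × 10⁻³ = 1053 kN.
Base metal (shear rupture): φR_n = 0.75 × 0.6 × 410 × 16 × 430 × 10⁻³ = 1269 kN.
Governing: weld metal.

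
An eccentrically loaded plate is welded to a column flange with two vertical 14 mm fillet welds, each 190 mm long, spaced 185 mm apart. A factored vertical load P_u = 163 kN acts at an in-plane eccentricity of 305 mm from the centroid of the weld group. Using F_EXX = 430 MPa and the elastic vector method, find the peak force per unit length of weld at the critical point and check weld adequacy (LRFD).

Total weld length L_w = 380 mm. Treat welds as unit-width lines.
Polar moment about centroid: J = 2[d³/12 + d(b/2)²] = 2[190³/12 + 190×92.5²] = 4395000 mm³.
Direct shear f_v = P/L_w = 163×10³ / 380 = 428.9 N/mm (vertical).
Torsion M = P·e = 163×10³ × 305 = 49715000 N·mm.
Critical point at (x, y) = (92.5, 95) from centroid. f_tx = M·y/J = 1075 N/mm; f_ty = M·x/J = 1046 N/mm.
Resultant f_max = √[f_tx² + (f_v + f_ty)²] = √[1075² + (428.9 + 1046)²] = 1825 N/mm.
Capacity per unit length: φr_n = 0.75 × 0.6 × 430 × (0.707 × 14) = 1915 N/mm.
1825 ≤ 1915 → adequate.

f_max ≈ 1830 N/mm; adequate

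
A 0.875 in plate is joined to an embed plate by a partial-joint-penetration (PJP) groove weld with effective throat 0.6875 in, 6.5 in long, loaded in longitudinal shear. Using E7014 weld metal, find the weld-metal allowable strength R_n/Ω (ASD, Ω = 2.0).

R_n/Ω ≈ 93.8 kips

E70XX → F_EXX = 70 ksi.
Effective throat (given) t_e = 0.6875 in.
A_we = 0.6875 × 6.5 = 4.469 in².
F_nw = 0.6 F_EXX = 42 ksi.
R_n/Ω = (42 × 4.469) / 2.0 = 93.84 kips.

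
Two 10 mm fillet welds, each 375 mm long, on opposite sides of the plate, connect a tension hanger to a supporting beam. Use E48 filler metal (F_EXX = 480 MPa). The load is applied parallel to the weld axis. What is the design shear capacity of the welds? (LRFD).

Effective throat t_e = 0.707 × 10 = 7.07 mm.
Total length L = 750 mm; A_we = 7.07 × 750 = 5302 mm².
F_nw = 0.6 F_EXX = 0.6 × 480 = 288 MPa.
φR_n = 0.75 × 288 × 5302 × 10⁻³ = 1145 kN.

φR_n ≈ 1150 kN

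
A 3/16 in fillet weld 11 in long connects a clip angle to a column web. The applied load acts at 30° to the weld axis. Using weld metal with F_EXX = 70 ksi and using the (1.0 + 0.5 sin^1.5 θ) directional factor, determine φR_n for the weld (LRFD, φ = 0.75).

t_e = 0.707 × 0.1875 = 0.1326 in; A_we = 0.1326 × 11 = 1.458 in².
Directional factor: 1.0 + 0.5 sin^1.5(30°) = 1.177.
F_nw = 0.6 × 70 × 1.177 = 49.42 ksi.
φR_n = 0.75 × 49.42 × 1.458 = 54.05 kip.

φR_n ≈ 54.1 kip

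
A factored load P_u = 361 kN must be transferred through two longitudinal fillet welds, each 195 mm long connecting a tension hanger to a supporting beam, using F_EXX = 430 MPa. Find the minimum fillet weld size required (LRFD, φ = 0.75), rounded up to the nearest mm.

w = 7 mm

Total weld length L = 390 mm.
Required throat t_e = P_u / (φ × 0.6 F_EXX × L) = 361 / (0.75 × 0.6 × 430 × 390 × 10⁻³) = 4.784 mm.
Required leg w = t_e / 0.707 = 6.766 mm → use 7 mm.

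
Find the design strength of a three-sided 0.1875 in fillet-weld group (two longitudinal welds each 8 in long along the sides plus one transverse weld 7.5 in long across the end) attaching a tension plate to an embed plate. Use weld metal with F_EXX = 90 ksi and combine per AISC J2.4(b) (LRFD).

φR_n ≈ 133 kips

t_e = 0.707 × 0.1875 = 0.1326 in.
R_nwl = 0.6 × 90 × 0.1326 × 16 = 114.5 kips (longitudinal, 2 welds).
R_nwt = 0.6 × 90 × 0.1326 × 7.5 = 53.69 kips (transverse, base value).
(i) R_nwl + R_nwt = 168.2 kips; (ii) 0.85 R_nwl + 1.5 R_nwt = 177.9 kips.
R_n = max = 177.9 kips [governs: (ii)]; φR_n = 133.4 kips.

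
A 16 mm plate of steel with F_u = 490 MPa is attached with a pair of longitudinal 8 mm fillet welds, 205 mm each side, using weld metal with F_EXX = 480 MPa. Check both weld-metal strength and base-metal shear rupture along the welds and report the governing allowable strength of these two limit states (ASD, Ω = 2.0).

t_e = 0.707 × 8 = 5.656 mm; L = 410 mm.
Weld metal: R_n/Ω = (1/2.0) × 0.6 × 480 × 5.656 × 410 × 10⁻³ = 333.9 kN.
Base metal (shear rupture): R_n/Ω = (1/2.0) × 0.6 × 490 × 16 × 410 × 10⁻³ = 964.3 kN.
Governing: weld metal.

R_n/Ω ≈ 334 kN (weld metal governs)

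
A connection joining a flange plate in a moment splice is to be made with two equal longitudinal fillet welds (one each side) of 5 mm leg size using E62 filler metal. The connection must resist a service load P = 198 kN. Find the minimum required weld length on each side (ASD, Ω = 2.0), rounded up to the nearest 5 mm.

E62XX → F_EXX = 620 MPa.
Throat t_e = 0.707 × 5 = 3.535 mm.
r_n/Ω = (0.6 × 620 × 3.535) / 2.0 = 657.5 N/mm = 0.6575 kN/mm.
L_req = P / (r_n/Ω) = 198 / 0.6575 = 301.1 mm total.
Per side: 301.1 / 2 = 150.6 mm.
Round up → use L = 155 mm on each side.

L = 155 mm on each side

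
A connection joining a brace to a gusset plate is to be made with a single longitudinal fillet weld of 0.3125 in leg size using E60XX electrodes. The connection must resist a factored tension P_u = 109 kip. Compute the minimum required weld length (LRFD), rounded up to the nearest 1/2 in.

E60XX → F_EXX = 60 ksi.
Throat t_e = 0.707 × 0.3125 = 0.2209 in.
φr_n = 0.75 × 0.6 × 60 × 0.2209 = 5.965 kip/in.
L_req = P_u / φr_n = 109 / 5.965 = 18.27 in total.
Round up → use L = 18.5 in.

L = 18.5 in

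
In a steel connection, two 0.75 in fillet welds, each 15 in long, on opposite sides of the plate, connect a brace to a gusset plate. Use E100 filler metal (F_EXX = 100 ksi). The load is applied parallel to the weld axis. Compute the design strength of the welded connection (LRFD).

φR_n ≈ 716 kips

Effective throat t_e = 0.707 × 0.75 = 0.5302 in.
Total length L = 30 in; A_we = 0.5302 × 30 = 15.91 in².
F_nw = 0.6 F_EXX = 0.6 × 100 = 60 ksi.
φR_n = 0.75 × 60 × 15.91 = 715.8 kips.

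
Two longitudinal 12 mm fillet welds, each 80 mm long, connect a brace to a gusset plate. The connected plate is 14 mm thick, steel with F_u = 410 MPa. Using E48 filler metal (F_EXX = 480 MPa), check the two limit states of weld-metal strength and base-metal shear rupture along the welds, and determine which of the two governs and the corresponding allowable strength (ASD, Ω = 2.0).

R_n/Ω ≈ 195 kN (weld metal governs)

t_e = 0.707 × 12 = 8.484 mm; L = 160 mm.
Weld metal: R_n/Ω = (1/2.0) × 0.6 × 480 × 8.484 × 160 × 10⁻³ = 195.5 kN.
Base metal (shear rupture): R_n/Ω = (1/2.0) × 0.6 × 410 × 14 × 160 × 10⁻³ = 275.5 kN.
Governing: weld metal.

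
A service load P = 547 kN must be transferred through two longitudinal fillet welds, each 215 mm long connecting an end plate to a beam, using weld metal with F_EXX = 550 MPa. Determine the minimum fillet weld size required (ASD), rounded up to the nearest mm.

Total weld length L = 430 mm.
Required throat t_e = P × Ω / (0.6 F_EXX × L) = 547 × 2.0 / (0.6 × 550 × 430 × 10⁻³) = 7.71 mm.
Required leg w = t_e / 0.707 = 10.9 mm → use 11 mm.

w = 11 mm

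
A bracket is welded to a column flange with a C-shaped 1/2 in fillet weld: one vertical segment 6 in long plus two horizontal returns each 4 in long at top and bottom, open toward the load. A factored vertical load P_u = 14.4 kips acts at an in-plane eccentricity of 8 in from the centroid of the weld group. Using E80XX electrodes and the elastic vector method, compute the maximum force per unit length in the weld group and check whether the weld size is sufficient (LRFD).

f_max ≈ 4.94 kip/in; adequate

E80XX → F_EXX = 80 ksi.
Total weld length L_w = 14 in. Treat welds as unit-width lines.
Centroid: x̄ = 2×4×2 / 14 = 1.143 in from the vertical weld.
Polar moment about centroid: J = I_x + I_y = [6³/12 + 2×4×3²] + [6×1.143² + 2(4³/12 + 4×0.8571²)] = 114.4 in³.
Direct shear f_v = P/L_w = 14.4 / 14 = 1.029 kip/in (vertical).
Torsion M = P·e = 14.4 × 8 = 115.2 kip·in.
Critical point at (x, y) = (2.857, 3) from centroid. f_tx = M·y/J = 3.021 kip/in; f_ty = M·x/J = 2.878 kip/in.
Resultant f_max = √[f_tx² + (f_v + f_ty)²] = √[3.021² + (1.029 + 2.878)²] = 4.938 kip/in.
Capacity per unit length: φr_n = 0.75 × 0.6 × 80 × (0.707 × 0.5) = 12.73 kip/in.
4.938 ≤ 12.73 → adequate.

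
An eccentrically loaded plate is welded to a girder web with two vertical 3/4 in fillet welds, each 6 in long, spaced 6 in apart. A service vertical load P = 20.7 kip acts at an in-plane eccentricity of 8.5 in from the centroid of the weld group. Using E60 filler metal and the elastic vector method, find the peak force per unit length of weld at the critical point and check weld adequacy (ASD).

f_max ≈ 6.52 kip/in; adequate

E60XX → F_EXX = 60 ksi.
Total weld length L_w = 12 in. Treat welds as unit-width lines.
Polar moment about centroid: J = 2[d³/12 + d(b/2)²] = 2[6³/12 + 6×3²] = 144 in³.
Direct shear f_v = P/L_w = 20.7 / 12 = 1.725 kip/in (vertical).
Torsion M = P·e = 20.7 × 8.5 = 175.95 kip·in.
Critical point at (x, y) = (3, 3) from centroid. f_tx = M·y/J = 3.666 kip/in; f_ty = M·x/J = 3.666 kip/in.
Resultant f_max = √[f_tx² + (f_v + f_ty)²] = √[3.666² + (1.725 + 3.666)²] = 6.519 kip/in.
Capacity per unit length: r_n/Ω = (1/2.0) × 0.6 × 60 × (0.707 × 0.75) = 9.544 kip/in.
6.519 ≤ 9.544 → adequate.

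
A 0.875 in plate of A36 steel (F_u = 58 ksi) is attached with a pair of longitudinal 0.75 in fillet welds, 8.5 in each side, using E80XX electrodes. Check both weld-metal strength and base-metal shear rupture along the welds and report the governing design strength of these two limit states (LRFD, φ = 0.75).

E80XX → F_EXX = 80 ksi.
t_e = 0.707 × 0.75 = 0.5302 in; L = 17 in.
Weld metal: φR_n = 0.75 × 0.6 × 80 × 0.5302 × 17 = 324.5 kips.
Base metal (shear rupture): φR_n = 0.75 × 0.6 × 58 × 0.875 × 17 = 388.2 kips.
Governing: weld metal.

φR_n ≈ 325 kips (weld metal governs)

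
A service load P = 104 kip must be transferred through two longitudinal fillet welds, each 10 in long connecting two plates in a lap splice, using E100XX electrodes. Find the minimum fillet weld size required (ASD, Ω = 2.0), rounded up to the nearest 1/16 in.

w = 1/4 in

E100XX → F_EXX = 100 ksi.
Total weld length L = 20 in.
Required throat t_e = P × Ω / (0.6 F_EXX × L) = 104 × 2.0 / (0.6 × 100 × 20) = 0.1733 in.
Required leg w = t_e / 0.707 = 0.2452 in → use 1/4 in.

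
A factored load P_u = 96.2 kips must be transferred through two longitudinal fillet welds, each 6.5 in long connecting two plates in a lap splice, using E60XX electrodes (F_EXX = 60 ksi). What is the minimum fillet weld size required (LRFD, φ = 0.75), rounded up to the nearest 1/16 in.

w = 7/16 in

Total weld length L = 13 in.
Required throat t_e = P_u / (φ × 0.6 F_EXX × L) = 96.2 / (0.75 × 0.6 × 60 × 13) = 0.2741 in.
Required leg w = t_e / 0.707 = 0.3877 in → use 7/16 in.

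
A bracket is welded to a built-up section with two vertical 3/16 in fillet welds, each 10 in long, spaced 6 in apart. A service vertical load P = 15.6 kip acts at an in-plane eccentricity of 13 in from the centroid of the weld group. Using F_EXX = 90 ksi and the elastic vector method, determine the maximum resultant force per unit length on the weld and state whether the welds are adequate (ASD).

f_max ≈ 3.87 kip/in; NOT adequate

Total weld length L_w = 20 in. Treat welds as unit-width lines.
Polar moment about centroid: J = 2[d³/12 + d(b/2)²] = 2[10³/12 + 10×3²] = 346.7 in³.
Direct shear f_v = P/L_w = 15.6 / 20 = 0.78 kip/in (vertical).
Torsion M = P·e = 15.6 × 13 = 202.8 kip·in.
Critical point at (x, y) = (3, 5) from centroid. f_tx = M·y/J = 2.925 kip/in; f_ty = M·x/J = 1.755 kip/in.
Resultant f_max = √[f_tx² + (f_v + f_ty)²] = √[2.925² + (0.78 + 1.755)²] = 3.871 kip/in.
Capacity per unit length: r_n/Ω = (1/2.0) × 0.6 × 90 × (0.707 × 0.1875) = 3.579 kip/in.
3.871 > 3.579 → NOT adequate.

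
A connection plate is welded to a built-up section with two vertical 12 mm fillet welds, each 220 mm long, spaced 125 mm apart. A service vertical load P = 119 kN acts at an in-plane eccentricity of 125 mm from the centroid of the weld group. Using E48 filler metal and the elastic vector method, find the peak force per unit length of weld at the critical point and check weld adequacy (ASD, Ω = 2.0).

f_max ≈ 712 N/mm; adequate

E48XX → F_EXX = 480 MPa.
Total weld length L_w = 440 mm. Treat welds as unit-width lines.
Polar moment about centroid: J = 2[d³/12 + d(b/2)²] = 2[220³/12 + 220×62.5²] = 3493000 mm³.
Direct shear f_v = P/L_w = 119×10³ / 440 = 270.5 N/mm (vertical).
Torsion M = P·e = 119×10³ × 125 = 14875000 N·mm.
Critical point at (x, y) = (62.5, 110) from centroid. f_tx = M·y/J = 468.4 N/mm; f_ty = M·x/J = 266.1 N/mm.
Resultant f_max = √[f_tx² + (f_v + f_ty)²] = √[468.4² + (270.5 + 266.1)²] = 712.2 N/mm.
Capacity per unit length: r_n/Ω = (1/2.0) × 0.6 × 480 × (0.707 × 12) = 1222 N/mm.
712.2 ≤ 1222 → adequate.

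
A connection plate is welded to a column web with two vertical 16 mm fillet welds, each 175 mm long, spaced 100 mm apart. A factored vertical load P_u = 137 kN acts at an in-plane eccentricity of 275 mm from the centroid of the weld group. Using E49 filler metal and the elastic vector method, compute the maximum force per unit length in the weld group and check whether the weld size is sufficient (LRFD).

f_max ≈ 2370 N/mm; adequate

E49XX → F_EXX = 490 MPa.
Total weld length L_w = 350 mm. Treat welds as unit-width lines.
Polar moment about centroid: J = 2[d³/12 + d(b/2)²] = 2[175³/12 + 175×50²] = 1768000 mm³.
Direct shear f_v = P/L_w = 137×10³ / 350 = 391.4 N/mm (vertical).
Torsion M = P·e = 137×10³ × 275 = 37675000 N·mm.
Critical point at (x, y) = (50, 87.5) from centroid. f_tx = M·y/J = 1864 N/mm; f_ty = M·x/J = 1065 N/mm.
Resultant f_max = √[f_tx² + (f_v + f_ty)²] = √[1864² + (391.4 + 1065)²] = 2366 N/mm.
Capacity per unit length: φr_n = 0.75 × 0.6 × 490 × (0.707 × 16) = 2494 N/mm.
2366 ≤ 2494 → adequate.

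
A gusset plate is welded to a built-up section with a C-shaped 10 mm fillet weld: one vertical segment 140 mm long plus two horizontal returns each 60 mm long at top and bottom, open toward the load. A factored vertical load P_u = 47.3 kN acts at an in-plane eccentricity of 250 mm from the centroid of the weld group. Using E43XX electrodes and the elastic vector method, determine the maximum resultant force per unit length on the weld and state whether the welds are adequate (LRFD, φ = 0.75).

E43XX → F_EXX = 430 MPa.
Total weld length L_w = 260 mm. Treat welds as unit-width lines.
Centroid: x̄ = 2×60×30 / 260 = 13.85 mm from the vertical weld.
Polar moment about centroid: J = I_x + I_y = [140³/12 + 2×60×70²] + [140×13.85² + 2(60³/12 + 60×16.15²)] = 910800 mm³.
Direct shear f_v = P/L_w = 47.3×10³ / 260 = 181.9 N/mm (vertical).
Torsion M = P·e = 47.3×10³ × 250 = 11825000 N·mm.
Critical point at (x, y) = (46.15, 70) from centroid. f_tx = M·y/J = 908.8 N/mm; f_ty = M·x/J = 599.2 N/mm.
Resultant f_max = √[f_tx² + (f_v + f_ty)²] = √[908.8² + (181.9 + 599.2)²] = 1198 N/mm.
Capacity per unit length: φr_n = 0.75 × 0.6 × 430 × (0.707 × 10) = 1368 N/mm.
1198 ≤ 1368 → adequate.

f_max ≈ 1200 N/mm; adequate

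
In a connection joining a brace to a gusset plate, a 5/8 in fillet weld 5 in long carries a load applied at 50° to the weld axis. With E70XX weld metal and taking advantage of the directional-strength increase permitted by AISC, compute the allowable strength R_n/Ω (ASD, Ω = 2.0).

R_n/Ω ≈ 62 kip

E70XX → F_EXX = 70 ksi.
t_e = 0.707 × 0.625 = 0.4419 in; A_we = 0.4419 × 5 = 2.209 in².
Directional factor: 1.0 + 0.5 sin^1.5(50°) = 1.335.
F_nw = 0.6 × 70 × 1.335 = 56.08 ksi.
R_n/Ω = (56.08 × 2.209) / 2.0 = 61.95 kip.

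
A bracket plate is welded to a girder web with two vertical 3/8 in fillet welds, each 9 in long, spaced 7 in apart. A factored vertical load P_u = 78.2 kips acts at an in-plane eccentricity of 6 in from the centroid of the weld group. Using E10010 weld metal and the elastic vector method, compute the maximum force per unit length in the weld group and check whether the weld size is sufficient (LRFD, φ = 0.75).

f_max ≈ 11 kip/in; adequate

E100XX → F_EXX = 100 ksi.
Total weld length L_w = 18 in. Treat welds as unit-width lines.
Polar moment about centroid: J = 2[d³/12 + d(b/2)²] = 2[9³/12 + 9×3.5²] = 342 in³.
Direct shear f_v = P/L_w = 78.2 / 18 = 4.344 kip/in (vertical).
Torsion M = P·e = 78.2 × 6 = 469.2 kip·in.
Critical point at (x, y) = (3.5, 4.5) from centroid. f_tx = M·y/J = 6.174 kip/in; f_ty = M·x/J = 4.802 kip/in.
Resultant f_max = √[f_tx² + (f_v + f_ty)²] = √[6.174² + (4.344 + 4.802)²] = 11.03 kip/in.
Capacity per unit length: φr_n = 0.75 × 0.6 × 100 × (0.707 × 0.375) = 11.93 kip/in.
11.03 ≤ 11.93 → adequate.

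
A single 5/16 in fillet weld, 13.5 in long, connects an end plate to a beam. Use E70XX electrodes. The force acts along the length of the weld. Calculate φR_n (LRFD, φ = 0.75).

E70XX → F_EXX = 70 ksi.
Effective throat t_e = 0.707 × 0.3125 = 0.2209 in.
Total length L = 13.5 in; A_we = 0.2209 × 13.5 = 2.983 in².
F_nw = 0.6 F_EXX = 0.6 × 70 = 42 ksi.
φR_n = 0.75 × 42 × 2.983 = 93.95 kip.

φR_n ≈ 94 kip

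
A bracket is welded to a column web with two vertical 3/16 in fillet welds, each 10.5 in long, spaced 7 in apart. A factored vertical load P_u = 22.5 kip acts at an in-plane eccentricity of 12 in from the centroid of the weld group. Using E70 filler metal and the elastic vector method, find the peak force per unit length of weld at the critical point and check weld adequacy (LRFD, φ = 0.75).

f_max ≈ 4.47 kip/in; NOT adequate

E70XX → F_EXX = 70 ksi.
Total weld length L_w = 21 in. Treat welds as unit-width lines.
Polar moment about centroid: J = 2[d³/12 + d(b/2)²] = 2[10.5³/12 + 10.5×3.5²] = 450.2 in³.
Direct shear f_v = P/L_w = 22.5 / 21 = 1.071 kip/in (vertical).
Torsion M = P·e = 22.5 × 12 = 270 kip·in.
Critical point at (x, y) = (3.5, 5.25) from centroid. f_tx = M·y/J = 3.149 kip/in; f_ty = M·x/J = 2.099 kip/in.
Resultant f_max = √[f_tx² + (f_v + f_ty)²] = √[3.149² + (1.071 + 2.099)²] = 4.468 kip/in.
Capacity per unit length: φr_n = 0.75 × 0.6 × 70 × (0.707 × 0.1875) = 4.176 kip/in.
4.468 > 4.176 → NOT adequate.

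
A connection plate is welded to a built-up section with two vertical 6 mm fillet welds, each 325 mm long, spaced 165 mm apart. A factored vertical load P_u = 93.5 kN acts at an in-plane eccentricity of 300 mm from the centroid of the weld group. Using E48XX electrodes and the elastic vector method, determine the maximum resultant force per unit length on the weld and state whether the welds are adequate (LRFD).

E48XX → F_EXX = 480 MPa.
Total weld length L_w = 650 mm. Treat welds as unit-width lines.
Polar moment about centroid: J = 2[d³/12 + d(b/2)²] = 2[325³/12 + 325×82.5²] = 10150000 mm³.
Direct shear f_v = P/L_w = 93.5×10³ / 650 = 143.8 N/mm (vertical).
Torsion M = P·e = 93.5×10³ × 300 = 28050000 N·mm.
Critical point at (x, y) = (82.5, 162.5) from centroid. f_tx = M·y/J = 449.3 N/mm; f_ty = M·x/J = 228.1 N/mm.
Resultant f_max = √[f_tx² + (f_v + f_ty)²] = √[449.3² + (143.8 + 228.1)²] = 583.3 N/mm.
Capacity per unit length: φr_n = 0.75 × 0.6 × 480 × (0.707 × 6) = 916.3 N/mm.
583.3 ≤ 916.3 → adequate.

f_max ≈ 583 N/mm; adequate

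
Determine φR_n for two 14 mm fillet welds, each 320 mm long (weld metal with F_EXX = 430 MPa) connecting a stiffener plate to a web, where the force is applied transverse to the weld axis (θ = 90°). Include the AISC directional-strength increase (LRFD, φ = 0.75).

φR_n ≈ 1840 kN

t_e = 0.707 × 14 = 9.898 mm; A_we = 9.898 × 640 = 6335 mm².
Directional factor: 1.0 + 0.5 sin^1.5(90°) = 1.5.
F_nw = 0.6 × 430 × 1.5 = 387 MPa.
φR_n = 0.75 × 387 × 6335 × 10⁻³ = 1839 kN.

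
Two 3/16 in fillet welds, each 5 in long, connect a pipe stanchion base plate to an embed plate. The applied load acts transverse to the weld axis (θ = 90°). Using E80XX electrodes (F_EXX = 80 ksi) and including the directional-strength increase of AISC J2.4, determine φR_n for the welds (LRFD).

t_e = 0.707 × 0.1875 = 0.1326 in; A_we = 0.1326 × 10 = 1.326 in².
Directional factor: 1.0 + 0.5 sin^1.5(90°) = 1.5.
F_nw = 0.6 × 80 × 1.5 = 72 ksi.
φR_n = 0.75 × 72 × 1.326 = 71.58 kips.

φR_n ≈ 71.6 kips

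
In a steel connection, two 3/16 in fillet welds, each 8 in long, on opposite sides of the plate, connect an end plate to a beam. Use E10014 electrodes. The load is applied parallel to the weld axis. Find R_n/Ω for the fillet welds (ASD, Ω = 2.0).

E100XX → F_EXX = 100 ksi.
Effective throat t_e = 0.707 × 0.1875 = 0.1326 in.
Total length L = 16 in; A_we = 0.1326 × 16 = 2.121 in².
F_nw = 0.6 F_EXX = 0.6 × 100 = 60 ksi.
R_n = 60 × 2.121 = 127.3 kip; R_n/Ω = 127.3/2.0 = 63.63 kip.

R_n/Ω ≈ 63.6 kip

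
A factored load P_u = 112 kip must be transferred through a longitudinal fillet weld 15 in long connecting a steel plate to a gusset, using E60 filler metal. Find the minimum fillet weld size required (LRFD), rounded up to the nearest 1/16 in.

w = 7/16 in

E60XX → F_EXX = 60 ksi.
Total weld length L = 15 in.
Required throat t_e = P_u / (φ × 0.6 F_EXX × L) = 112 / (0.75 × 0.6 × 60 × 15) = 0.2765 in.
Required leg w = t_e / 0.707 = 0.3912 in → use 7/16 in.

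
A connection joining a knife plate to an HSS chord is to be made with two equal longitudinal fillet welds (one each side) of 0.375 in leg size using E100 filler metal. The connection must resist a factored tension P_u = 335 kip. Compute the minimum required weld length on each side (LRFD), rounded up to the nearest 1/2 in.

E100XX → F_EXX = 100 ksi.
Throat t_e = 0.707 × 0.375 = 0.2651 in.
φr_n = 0.75 × 0.6 × 100 × 0.2651 = 11.93 kip/in.
L_req = P_u / φr_n = 335 / 11.93 = 28.08 in total.
Per side: 28.08 / 2 = 14.04 in.
Round up → use L = 14.5 in on each side.

L = 14.5 in on each side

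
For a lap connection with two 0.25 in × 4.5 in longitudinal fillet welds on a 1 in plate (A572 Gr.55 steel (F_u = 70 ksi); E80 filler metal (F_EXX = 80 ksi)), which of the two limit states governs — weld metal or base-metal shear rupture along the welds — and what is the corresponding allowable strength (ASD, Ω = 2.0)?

t_e = 0.707 × 0.25 = 0.1767 in; L = 9 in.
Weld metal: R_n/Ω = (1/2.0) × 0.6 × 80 × 0.1767 × 9 = 38.18 kip.
Base metal (shear rupture): R_n/Ω = (1/2.0) × 0.6 × 70 × 1 × 9 = 189 kip.
Governing: weld metal.

R_n/Ω ≈ 38.2 kip (weld metal governs)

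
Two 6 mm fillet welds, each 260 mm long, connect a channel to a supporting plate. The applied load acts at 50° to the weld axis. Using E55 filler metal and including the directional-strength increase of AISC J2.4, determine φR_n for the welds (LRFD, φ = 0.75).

E55XX → F_EXX = 550 MPa.
t_e = 0.707 × 6 = 4.242 mm; A_we = 4.242 × 520 = 2206 mm².
Directional factor: 1.0 + 0.5 sin^1.5(50°) = 1.335.
F_nw = 0.6 × 550 × 1.335 = 440.6 MPa.
φR_n = 0.75 × 440.6 × 2206 × 10⁻³ = 729 kN.

φR_n ≈ 729 kN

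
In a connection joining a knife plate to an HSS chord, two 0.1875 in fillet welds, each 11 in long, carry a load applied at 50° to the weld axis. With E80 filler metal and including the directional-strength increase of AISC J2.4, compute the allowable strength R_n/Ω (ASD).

R_n/Ω ≈ 93.5 kips

E80XX → F_EXX = 80 ksi.
t_e = 0.707 × 0.1875 = 0.1326 in; A_we = 0.1326 × 22 = 2.916 in².
Directional factor: 1.0 + 0.5 sin^1.5(50°) = 1.335.
F_nw = 0.6 × 80 × 1.335 = 64.09 ksi.
R_n/Ω = (64.09 × 2.916) / 2.0 = 93.46 kips.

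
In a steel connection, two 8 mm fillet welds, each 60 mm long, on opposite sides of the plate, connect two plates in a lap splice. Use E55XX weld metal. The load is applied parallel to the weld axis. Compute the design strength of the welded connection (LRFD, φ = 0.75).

φR_n ≈ 168 kN

E55XX → F_EXX = 550 MPa.
Effective throat t_e = 0.707 × 8 = 5.656 mm.
Total length L = 120 mm; A_we = 5.656 × 120 = 678.7 mm².
F_nw = 0.6 F_EXX = 0.6 × 550 = 330 MPa.
φR_n = 0.75 × 330 × 678.7 × 10⁻³ = 168 kN.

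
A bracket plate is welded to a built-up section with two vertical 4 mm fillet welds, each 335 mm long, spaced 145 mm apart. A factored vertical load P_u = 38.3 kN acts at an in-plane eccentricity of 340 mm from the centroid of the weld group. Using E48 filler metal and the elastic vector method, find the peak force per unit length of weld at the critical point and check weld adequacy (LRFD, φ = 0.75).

f_max ≈ 271 N/mm; adequate

E48XX → F_EXX = 480 MPa.
Total weld length L_w = 670 mm. Treat welds as unit-width lines.
Polar moment about centroid: J = 2[d³/12 + d(b/2)²] = 2[335³/12 + 335×72.5²] = 9788000 mm³.
Direct shear f_v = P/L_w = 38.3×10³ / 670 = 57.16 N/mm (vertical).
Torsion M = P·e = 38.3×10³ × 340 = 13022000 N·mm.
Critical point at (x, y) = (72.5, 167.5) from centroid. f_tx = M·y/J = 222.9 N/mm; f_ty = M·x/J = 96.46 N/mm.
Resultant f_max = √[f_tx² + (f_v + f_ty)²] = √[222.9² + (57.16 + 96.46)²] = 270.7 N/mm.
Capacity per unit length: φr_n = 0.75 × 0.6 × 480 × (0.707 × 4) = 610.8 N/mm.
270.7 ≤ 610.8 → adequate.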